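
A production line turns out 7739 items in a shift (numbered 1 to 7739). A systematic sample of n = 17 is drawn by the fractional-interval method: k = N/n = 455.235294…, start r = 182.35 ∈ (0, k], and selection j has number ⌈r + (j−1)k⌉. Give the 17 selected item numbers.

183, 638, 1093, 1549, 2004, 2459, 2914, 3369, 3825, 4280, 4735, 5190, 5646, 6101, 6556, 7011, 7467

j=1: r + 0k = 182.35 → ⌈·⌉ = 183
j=2: r + 1k = 637.585294… → ⌈·⌉ = 638
j=3: r + 2k = 1092.820588… → ⌈·⌉ = 1093
j=4: r + 3k = 1548.055882… → ⌈·⌉ = 1549
j=5: r + 4k = 2003.291176… → ⌈·⌉ = 2004
j=6: r + 5k = 2458.526470… → ⌈·⌉ = 2459
j=7: r + 6k = 2913.761764… → ⌈·⌉ = 2914
j=8: r + 7k = 3368.997058… → ⌈·⌉ = 3369
j=9: r + 8k = 3824.232352… → ⌈·⌉ = 3825
j=10: r + 9k = 4279.467647… → ⌈·⌉ = 4280
j=11: r + 10k = 4734.702941… → ⌈·⌉ = 4735
j=12: r + 11k = 5189.938235… → ⌈·⌉ = 5190
j=13: r + 12k = 5645.173529… → ⌈·⌉ = 5646
j=14: r + 13k = 6100.408823… → ⌈·⌉ = 6101
j=15: r + 14k = 6555.644117… → ⌈·⌉ = 6556
j=16: r + 15k = 7010.879411… → ⌈·⌉ = 7011
j=17: r + 16k = 7466.114705… → ⌈·⌉ = 7467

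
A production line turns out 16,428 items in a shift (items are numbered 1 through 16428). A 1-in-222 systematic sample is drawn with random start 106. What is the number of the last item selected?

k = 222
74th selection = r + (74−1)·k = 106 + 73×222 = 106 + 16206 = 16312

16312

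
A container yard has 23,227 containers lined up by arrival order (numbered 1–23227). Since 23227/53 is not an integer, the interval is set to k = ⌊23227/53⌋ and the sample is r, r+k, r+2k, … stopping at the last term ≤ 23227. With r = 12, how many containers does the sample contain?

k = ⌊23227/53⌋ = 438
Achieved size = ⌊(23227 − 12)/438⌋ + 1 = ⌊23215/438⌋ + 1 = 53 + 1 = 54
(last selection: 12 + 53×438 = 23226 ≤ 23227; next would be 23664 > 23227)

54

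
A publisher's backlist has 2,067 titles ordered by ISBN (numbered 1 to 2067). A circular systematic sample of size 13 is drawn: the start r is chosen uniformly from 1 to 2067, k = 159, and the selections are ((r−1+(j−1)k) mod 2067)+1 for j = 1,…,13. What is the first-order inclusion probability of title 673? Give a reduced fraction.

1/159

For each position j, as r ranges over 1…2067 the j-th selection hits every title exactly once, so title 673 is selected for exactly 13 of the 2067 starts.
Inclusion probability = 13/2067 = 1/159.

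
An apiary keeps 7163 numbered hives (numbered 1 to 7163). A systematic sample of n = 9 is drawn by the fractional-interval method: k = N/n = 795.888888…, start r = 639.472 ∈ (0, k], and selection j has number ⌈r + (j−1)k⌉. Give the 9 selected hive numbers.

j=1: r + 0k = 639.472 → ⌈·⌉ = 640
j=2: r + 1k = 1435.360888… → ⌈·⌉ = 1436
j=3: r + 2k = 2231.249777… → ⌈·⌉ = 2232
j=4: r + 3k = 3027.138666… → ⌈·⌉ = 3028
j=5: r + 4k = 3823.027555… → ⌈·⌉ = 3824
j=6: r + 5k = 4618.916444… → ⌈·⌉ = 4619
j=7: r + 6k = 5414.805333… → ⌈·⌉ = 5415
j=8: r + 7k = 6210.694222… → ⌈·⌉ = 6211
j=9: r + 8k = 7006.583111… → ⌈·⌉ = 7007

640, 1436, 2232, 3028, 3824, 4619, 5415, 6211, 7007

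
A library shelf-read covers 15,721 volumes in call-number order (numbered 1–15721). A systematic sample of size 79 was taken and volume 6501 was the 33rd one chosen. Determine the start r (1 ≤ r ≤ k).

133

k = 15721/79 = 199
r = 6501 − (33−1)×199 = 6501 − 6368 = 133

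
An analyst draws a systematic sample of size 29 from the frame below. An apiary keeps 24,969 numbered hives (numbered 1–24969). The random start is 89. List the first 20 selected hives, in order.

k = N/n = 24969/29 = 861
hive 1: 89
hive 2: 89 + 861 = 950
hive 3: 950 + 861 = 1811
hive 4: 1811 + 861 = 2672
hive 5: 2672 + 861 = 3533
hive 6: 3533 + 861 = 4394
hive 7: 4394 + 861 = 5255
hive 8: 5255 + 861 = 6116
hive 9: 6116 + 861 = 6977
hive 10: 6977 + 861 = 7838
hive 11: 7838 + 861 = 8699
hive 12: 8699 + 861 = 9560
hive 13: 9560 + 861 = 10421
hive 14: 10421 + 861 = 11282
hive 15: 11282 + 861 = 12143
hive 16: 12143 + 861 = 13004
hive 17: 13004 + 861 = 13865
hive 18: 13865 + 861 = 14726
hive 19: 14726 + 861 = 15587
hive 20: 15587 + 861 = 16448

89, 950, 1811, 2672, 3533, 4394, 5255, 6116, 6977, 7838, 8699, 9560, 10421, 11282, 12143, 13004, 13865, 14726, 15587, 16448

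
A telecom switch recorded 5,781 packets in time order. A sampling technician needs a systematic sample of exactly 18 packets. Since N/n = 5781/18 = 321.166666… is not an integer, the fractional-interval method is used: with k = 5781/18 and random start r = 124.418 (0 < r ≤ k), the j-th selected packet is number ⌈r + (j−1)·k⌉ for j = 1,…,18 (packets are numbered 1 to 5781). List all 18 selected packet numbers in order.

125, 446, 767, 1088, 1410, 1731, 2052, 2373, 2694, 3015, 3337, 3658, 3979, 4300, 4621, 4942, 5264, 5585

j=1: r + 0k = 124.418 → ⌈·⌉ = 125
j=2: r + 1k = 445.584666… → ⌈·⌉ = 446
j=3: r + 2k = 766.751333… → ⌈·⌉ = 767
j=4: r + 3k = 1087.918 → ⌈·⌉ = 1088
j=5: r + 4k = 1409.084666… → ⌈·⌉ = 1410
j=6: r + 5k = 1730.251333… → ⌈·⌉ = 1731
j=7: r + 6k = 2051.418 → ⌈·⌉ = 2052
j=8: r + 7k = 2372.584666… → ⌈·⌉ = 2373
j=9: r + 8k = 2693.751333… → ⌈·⌉ = 2694
j=10: r + 9k = 3014.918 → ⌈·⌉ = 3015
j=11: r + 10k = 3336.084666… → ⌈·⌉ = 3337
j=12: r + 11k = 3657.251333… → ⌈·⌉ = 3658
j=13: r + 12k = 3978.418 → ⌈·⌉ = 3979
j=14: r + 13k = 4299.584666… → ⌈·⌉ = 4300
j=15: r + 14k = 4620.751333… → ⌈·⌉ = 4621
j=16: r + 15k = 4941.918 → ⌈·⌉ = 4942
j=17: r + 16k = 5263.084666… → ⌈·⌉ = 5264
j=18: r + 17k = 5584.251333… → ⌈·⌉ = 5585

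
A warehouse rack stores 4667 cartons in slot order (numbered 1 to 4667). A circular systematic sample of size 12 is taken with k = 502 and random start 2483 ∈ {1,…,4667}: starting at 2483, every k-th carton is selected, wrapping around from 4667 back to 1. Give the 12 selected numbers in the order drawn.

Selection 1: 2483
Selection 2: 2483 + 502 = 2985
Selection 3: 2985 + 502 = 3487
Selection 4: 3487 + 502 = 3989
Selection 5: 3989 + 502 = 4491
Selection 6: 4491 + 502 = 4993 → 4993 − 4667 = 326
Selection 7: 326 + 502 = 828
Selection 8: 828 + 502 = 1330
Selection 9: 1330 + 502 = 1832
Selection 10: 1832 + 502 = 2334
Selection 11: 2334 + 502 = 2836
Selection 12: 2836 + 502 = 3338

2483, 2985, 3487, 3989, 4491, 326, 828, 1330, 1832, 2334, 2836, 3338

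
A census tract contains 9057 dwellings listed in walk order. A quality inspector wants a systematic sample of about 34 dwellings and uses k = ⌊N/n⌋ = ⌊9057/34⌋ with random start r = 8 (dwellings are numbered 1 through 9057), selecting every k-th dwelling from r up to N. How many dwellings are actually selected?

35

k = ⌊9057/34⌋ = 266
Achieved size = ⌊(9057 − 8)/266⌋ + 1 = ⌊9049/266⌋ + 1 = 34 + 1 = 35
(last selection: 8 + 34×266 = 9052 ≤ 9057; next would be 9318 > 9057)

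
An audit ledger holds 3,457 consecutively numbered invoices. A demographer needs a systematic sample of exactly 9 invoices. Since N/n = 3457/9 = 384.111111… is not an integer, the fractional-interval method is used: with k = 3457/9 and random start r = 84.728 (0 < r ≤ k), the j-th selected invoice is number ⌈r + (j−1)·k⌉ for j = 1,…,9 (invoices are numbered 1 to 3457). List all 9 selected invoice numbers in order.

j=1: r + 0k = 84.728 → ⌈·⌉ = 85
j=2: r + 1k = 468.839111… → ⌈·⌉ = 469
j=3: r + 2k = 852.950222… → ⌈·⌉ = 853
j=4: r + 3k = 1237.061333… → ⌈·⌉ = 1238
j=5: r + 4k = 1621.172444… → ⌈·⌉ = 1622
j=6: r + 5k = 2005.283555… → ⌈·⌉ = 2006
j=7: r + 6k = 2389.394666… → ⌈·⌉ = 2390
j=8: r + 7k = 2773.505777… → ⌈·⌉ = 2774
j=9: r + 8k = 3157.616888… → ⌈·⌉ = 3158

85, 469, 853, 1238, 1622, 2006, 2390, 2774, 3158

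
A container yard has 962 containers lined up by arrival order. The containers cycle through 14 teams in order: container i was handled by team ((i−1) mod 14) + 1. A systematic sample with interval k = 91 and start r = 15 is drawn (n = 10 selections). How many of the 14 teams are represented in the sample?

Consecutive selections differ by k = 91, so their team numbers differ by 91 mod 14 = 7.
gcd(91, 14) = 7, so the sample visits 14/7 = 2 distinct residues mod 14.
Start 15 is team 1; the teams hit are 1, 8.

2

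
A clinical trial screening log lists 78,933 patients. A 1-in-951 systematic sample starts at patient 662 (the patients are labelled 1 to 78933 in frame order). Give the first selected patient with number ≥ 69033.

69134

k = 951
Steps past start: ⌈(69033 − 662)/951⌉ = ⌈68371/951⌉ = 72
Selected patient: 662 + 72×951 = 69134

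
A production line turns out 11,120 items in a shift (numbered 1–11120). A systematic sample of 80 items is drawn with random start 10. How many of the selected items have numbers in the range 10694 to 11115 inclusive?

k = 11120/80 = 139
First selection ≥ 10694: 10 + ⌈(10694−10)/139⌉·139 = 10 + 77×139 = 10713
Last selection ≤ 11115: 10 + ⌊(11115−10)/139⌋·139 = 10 + 79×139 = 10991
Count = 79 − 77 + 1 = 3

3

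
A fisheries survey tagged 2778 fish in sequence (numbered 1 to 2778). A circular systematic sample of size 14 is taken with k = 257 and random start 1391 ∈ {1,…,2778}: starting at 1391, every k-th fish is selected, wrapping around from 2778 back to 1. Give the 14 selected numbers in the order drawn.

Selection 1: 1391
Selection 2: 1391 + 257 = 1648
Selection 3: 1648 + 257 = 1905
Selection 4: 1905 + 257 = 2162
Selection 5: 2162 + 257 = 2419
Selection 6: 2419 + 257 = 2676
Selection 7: 2676 + 257 = 2933 → 2933 − 2778 = 155
Selection 8: 155 + 257 = 412
Selection 9: 412 + 257 = 669
Selection 10: 669 + 257 = 926
Selection 11: 926 + 257 = 1183
Selection 12: 1183 + 257 = 1440
Selection 13: 1440 + 257 = 1697
Selection 14: 1697 + 257 = 1954

1391, 1648, 1905, 2162, 2419, 2676, 155, 412, 669, 926, 1183, 1440, 1697, 1954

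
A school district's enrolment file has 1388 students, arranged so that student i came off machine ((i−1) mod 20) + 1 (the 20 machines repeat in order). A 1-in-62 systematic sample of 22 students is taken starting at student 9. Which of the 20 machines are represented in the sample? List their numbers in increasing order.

1, 3, 5, 7, 9, 11, 13, 15, 17, 19

Consecutive selections differ by k = 62, so their machine numbers differ by 62 mod 20 = 2.
gcd(62, 20) = 2, so the sample visits 20/2 = 10 distinct residues mod 20.
Start 9 is machine 9; the machines hit are 1, 3, 5, 7, 9, 11, 13, 15, 17, 19.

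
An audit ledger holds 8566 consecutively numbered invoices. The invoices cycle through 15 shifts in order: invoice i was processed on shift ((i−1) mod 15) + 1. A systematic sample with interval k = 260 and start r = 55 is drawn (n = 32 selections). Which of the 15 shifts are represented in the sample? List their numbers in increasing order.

5, 10, 15

Consecutive selections differ by k = 260, so their shift numbers differ by 260 mod 15 = 5.
gcd(260, 15) = 5, so the sample visits 15/5 = 3 distinct residues mod 15.
Start 55 is shift 10; the shifts hit are 5, 10, 15.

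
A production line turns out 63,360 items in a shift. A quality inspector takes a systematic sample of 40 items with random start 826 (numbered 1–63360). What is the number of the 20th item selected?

30922

k = 63360/40 = 1584
20th selection = r + (20−1)·k = 826 + 19×1584 = 826 + 30096 = 30922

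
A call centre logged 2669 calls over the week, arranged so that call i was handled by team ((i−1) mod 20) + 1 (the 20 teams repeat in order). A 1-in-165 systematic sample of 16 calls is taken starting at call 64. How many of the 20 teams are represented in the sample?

Consecutive selections differ by k = 165, so their team numbers differ by 165 mod 20 = 5.
gcd(165, 20) = 5, so the sample visits 20/5 = 4 distinct residues mod 20.
Start 64 is team 4; the teams hit are 4, 9, 14, 19.

4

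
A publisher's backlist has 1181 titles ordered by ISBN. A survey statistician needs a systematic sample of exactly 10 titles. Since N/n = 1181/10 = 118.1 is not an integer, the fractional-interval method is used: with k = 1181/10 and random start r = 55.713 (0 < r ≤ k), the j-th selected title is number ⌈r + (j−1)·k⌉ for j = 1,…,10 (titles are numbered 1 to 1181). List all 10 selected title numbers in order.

j=1: r + 0k = 55.713 → ⌈·⌉ = 56
j=2: r + 1k = 173.813 → ⌈·⌉ = 174
j=3: r + 2k = 291.913 → ⌈·⌉ = 292
j=4: r + 3k = 410.013 → ⌈·⌉ = 411
j=5: r + 4k = 528.113 → ⌈·⌉ = 529
j=6: r + 5k = 646.213 → ⌈·⌉ = 647
j=7: r + 6k = 764.313 → ⌈·⌉ = 765
j=8: r + 7k = 882.413 → ⌈·⌉ = 883
j=9: r + 8k = 1000.513 → ⌈·⌉ = 1001
j=10: r + 9k = 1118.613 → ⌈·⌉ = 1119

56, 174, 292, 411, 529, 647, 765, 883, 1001, 1119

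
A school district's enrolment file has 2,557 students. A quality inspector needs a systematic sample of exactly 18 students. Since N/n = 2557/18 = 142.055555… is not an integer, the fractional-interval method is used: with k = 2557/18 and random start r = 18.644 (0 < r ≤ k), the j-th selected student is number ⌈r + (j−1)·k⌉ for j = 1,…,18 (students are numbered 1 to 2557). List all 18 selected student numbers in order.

j=1: r + 0k = 18.644 → ⌈·⌉ = 19
j=2: r + 1k = 160.699555… → ⌈·⌉ = 161
j=3: r + 2k = 302.755111… → ⌈·⌉ = 303
j=4: r + 3k = 444.810666… → ⌈·⌉ = 445
j=5: r + 4k = 586.866222… → ⌈·⌉ = 587
j=6: r + 5k = 728.921777… → ⌈·⌉ = 729
j=7: r + 6k = 870.977333… → ⌈·⌉ = 871
j=8: r + 7k = 1013.032888… → ⌈·⌉ = 1014
j=9: r + 8k = 1155.088444… → ⌈·⌉ = 1156
j=10: r + 9k = 1297.144 → ⌈·⌉ = 1298
j=11: r + 10k = 1439.199555… → ⌈·⌉ = 1440
j=12: r + 11k = 1581.255111… → ⌈·⌉ = 1582
j=13: r + 12k = 1723.310666… → ⌈·⌉ = 1724
j=14: r + 13k = 1865.366222… → ⌈·⌉ = 1866
j=15: r + 14k = 2007.421777… → ⌈·⌉ = 2008
j=16: r + 15k = 2149.477333… → ⌈·⌉ = 2150
j=17: r + 16k = 2291.532888… → ⌈·⌉ = 2292
j=18: r + 17k = 2433.588444… → ⌈·⌉ = 2434

19, 161, 303, 445, 587, 729, 871, 1014, 1156, 1298, 1440, 1582, 1724, 1866, 2008, 2150, 2292, 2434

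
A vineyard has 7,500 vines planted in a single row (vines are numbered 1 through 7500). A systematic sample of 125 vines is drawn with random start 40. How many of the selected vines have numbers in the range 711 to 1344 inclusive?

k = 7500/125 = 60
First selection ≥ 711: 40 + ⌈(711−40)/60⌉·60 = 40 + 12×60 = 760
Last selection ≤ 1344: 40 + ⌊(1344−40)/60⌋·60 = 40 + 21×60 = 1300
Count = 21 − 12 + 1 = 10

10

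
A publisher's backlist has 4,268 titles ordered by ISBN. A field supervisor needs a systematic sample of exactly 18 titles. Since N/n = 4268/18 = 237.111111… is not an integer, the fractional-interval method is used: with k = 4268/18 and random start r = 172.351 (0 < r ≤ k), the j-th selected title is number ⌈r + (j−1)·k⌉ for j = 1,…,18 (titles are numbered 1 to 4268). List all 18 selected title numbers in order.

j=1: r + 0k = 172.351 → ⌈·⌉ = 173
j=2: r + 1k = 409.462111… → ⌈·⌉ = 410
j=3: r + 2k = 646.573222… → ⌈·⌉ = 647
j=4: r + 3k = 883.684333… → ⌈·⌉ = 884
j=5: r + 4k = 1120.795444… → ⌈·⌉ = 1121
j=6: r + 5k = 1357.906555… → ⌈·⌉ = 1358
j=7: r + 6k = 1595.017666… → ⌈·⌉ = 1596
j=8: r + 7k = 1832.128777… → ⌈·⌉ = 1833
j=9: r + 8k = 2069.239888… → ⌈·⌉ = 2070
j=10: r + 9k = 2306.351 → ⌈·⌉ = 2307
j=11: r + 10k = 2543.462111… → ⌈·⌉ = 2544
j=12: r + 11k = 2780.573222… → ⌈·⌉ = 2781
j=13: r + 12k = 3017.684333… → ⌈·⌉ = 3018
j=14: r + 13k = 3254.795444… → ⌈·⌉ = 3255
j=15: r + 14k = 3491.906555… → ⌈·⌉ = 3492
j=16: r + 15k = 3729.017666… → ⌈·⌉ = 3730
j=17: r + 16k = 3966.128777… → ⌈·⌉ = 3967
j=18: r + 17k = 4203.239888… → ⌈·⌉ = 4204

173, 410, 647, 884, 1121, 1358, 1596, 1833, 2070, 2307, 2544, 2781, 3018, 3255, 3492, 3730, 3967, 4204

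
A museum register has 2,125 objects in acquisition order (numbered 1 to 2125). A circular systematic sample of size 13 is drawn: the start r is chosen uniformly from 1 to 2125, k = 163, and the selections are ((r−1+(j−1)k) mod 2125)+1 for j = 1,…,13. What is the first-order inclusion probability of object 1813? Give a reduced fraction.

13/2125

For each position j, as r ranges over 1…2125 the j-th selection hits every object exactly once, so object 1813 is selected for exactly 13 of the 2125 starts.
Inclusion probability = 13/2125.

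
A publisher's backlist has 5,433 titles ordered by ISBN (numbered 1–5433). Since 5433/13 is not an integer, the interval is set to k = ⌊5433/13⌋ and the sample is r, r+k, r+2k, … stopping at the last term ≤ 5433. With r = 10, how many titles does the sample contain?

14

k = ⌊5433/13⌋ = 417
Achieved size = ⌊(5433 − 10)/417⌋ + 1 = ⌊5423/417⌋ + 1 = 13 + 1 = 14
(last selection: 10 + 13×417 = 5431 ≤ 5433; next would be 5848 > 5433)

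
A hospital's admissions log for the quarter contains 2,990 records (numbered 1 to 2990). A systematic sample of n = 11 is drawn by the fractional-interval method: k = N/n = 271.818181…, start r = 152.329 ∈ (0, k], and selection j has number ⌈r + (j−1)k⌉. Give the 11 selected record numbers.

153, 425, 696, 968, 1240, 1512, 1784, 2056, 2327, 2599, 2871

j=1: r + 0k = 152.329 → ⌈·⌉ = 153
j=2: r + 1k = 424.147181… → ⌈·⌉ = 425
j=3: r + 2k = 695.965363… → ⌈·⌉ = 696
j=4: r + 3k = 967.783545… → ⌈·⌉ = 968
j=5: r + 4k = 1239.601727… → ⌈·⌉ = 1240
j=6: r + 5k = 1511.419909… → ⌈·⌉ = 1512
j=7: r + 6k = 1783.238090… → ⌈·⌉ = 1784
j=8: r + 7k = 2055.056272… → ⌈·⌉ = 2056
j=9: r + 8k = 2326.874454… → ⌈·⌉ = 2327
j=10: r + 9k = 2598.692636… → ⌈·⌉ = 2599
j=11: r + 10k = 2870.510818… → ⌈·⌉ = 2871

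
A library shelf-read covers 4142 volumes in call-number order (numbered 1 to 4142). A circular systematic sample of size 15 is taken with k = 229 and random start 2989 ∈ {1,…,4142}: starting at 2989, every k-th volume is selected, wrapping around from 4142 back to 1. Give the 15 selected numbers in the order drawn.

2989, 3218, 3447, 3676, 3905, 4134, 221, 450, 679, 908, 1137, 1366, 1595, 1824, 2053

Selection 1: 2989
Selection 2: 2989 + 229 = 3218
Selection 3: 3218 + 229 = 3447
Selection 4: 3447 + 229 = 3676
Selection 5: 3676 + 229 = 3905
Selection 6: 3905 + 229 = 4134
Selection 7: 4134 + 229 = 4363 → 4363 − 4142 = 221
Selection 8: 221 + 229 = 450
Selection 9: 450 + 229 = 679
Selection 10: 679 + 229 = 908
Selection 11: 908 + 229 = 1137
Selection 12: 1137 + 229 = 1366
Selection 13: 1366 + 229 = 1595
Selection 14: 1595 + 229 = 1824
Selection 15: 1824 + 229 = 2053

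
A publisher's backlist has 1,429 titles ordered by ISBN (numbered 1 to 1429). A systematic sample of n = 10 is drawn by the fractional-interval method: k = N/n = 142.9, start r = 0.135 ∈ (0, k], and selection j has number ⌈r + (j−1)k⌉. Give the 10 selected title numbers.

1, 144, 286, 429, 572, 715, 858, 1001, 1144, 1287

j=1: r + 0k = 0.135 → ⌈·⌉ = 1
j=2: r + 1k = 143.035 → ⌈·⌉ = 144
j=3: r + 2k = 285.935 → ⌈·⌉ = 286
j=4: r + 3k = 428.835 → ⌈·⌉ = 429
j=5: r + 4k = 571.735 → ⌈·⌉ = 572
j=6: r + 5k = 714.635 → ⌈·⌉ = 715
j=7: r + 6k = 857.535 → ⌈·⌉ = 858
j=8: r + 7k = 1000.435 → ⌈·⌉ = 1001
j=9: r + 8k = 1143.335 → ⌈·⌉ = 1144
j=10: r + 9k = 1286.235 → ⌈·⌉ = 1287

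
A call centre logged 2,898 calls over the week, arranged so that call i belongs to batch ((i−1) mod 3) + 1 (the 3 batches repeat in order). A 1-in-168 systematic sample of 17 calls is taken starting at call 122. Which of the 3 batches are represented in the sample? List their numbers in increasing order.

2

Consecutive selections differ by k = 168, so their batch numbers differ by 168 mod 3 = 0.
gcd(168, 3) = 3, so the sample visits 3/3 = 1 distinct residues mod 3.
Start 122 is batch 2; the batches hit are 2.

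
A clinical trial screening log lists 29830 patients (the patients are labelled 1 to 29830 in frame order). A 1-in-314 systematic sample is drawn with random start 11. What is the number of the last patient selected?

k = 314
95th selection = r + (95−1)·k = 11 + 94×314 = 11 + 29516 = 29527

29527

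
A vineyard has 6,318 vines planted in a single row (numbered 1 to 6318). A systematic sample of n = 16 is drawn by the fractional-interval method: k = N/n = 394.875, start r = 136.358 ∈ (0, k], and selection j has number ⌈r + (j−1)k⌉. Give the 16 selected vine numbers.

j=1: r + 0k = 136.358 → ⌈·⌉ = 137
j=2: r + 1k = 531.233 → ⌈·⌉ = 532
j=3: r + 2k = 926.108 → ⌈·⌉ = 927
j=4: r + 3k = 1320.983 → ⌈·⌉ = 1321
j=5: r + 4k = 1715.858 → ⌈·⌉ = 1716
j=6: r + 5k = 2110.733 → ⌈·⌉ = 2111
j=7: r + 6k = 2505.608 → ⌈·⌉ = 2506
j=8: r + 7k = 2900.483 → ⌈·⌉ = 2901
j=9: r + 8k = 3295.358 → ⌈·⌉ = 3296
j=10: r + 9k = 3690.233 → ⌈·⌉ = 3691
j=11: r + 10k = 4085.108 → ⌈·⌉ = 4086
j=12: r + 11k = 4479.983 → ⌈·⌉ = 4480
j=13: r + 12k = 4874.858 → ⌈·⌉ = 4875
j=14: r + 13k = 5269.733 → ⌈·⌉ = 5270
j=15: r + 14k = 5664.608 → ⌈·⌉ = 5665
j=16: r + 15k = 6059.483 → ⌈·⌉ = 6060

137, 532, 927, 1321, 1716, 2111, 2506, 2901, 3296, 3691, 4086, 4480, 4875, 5270, 5665, 6060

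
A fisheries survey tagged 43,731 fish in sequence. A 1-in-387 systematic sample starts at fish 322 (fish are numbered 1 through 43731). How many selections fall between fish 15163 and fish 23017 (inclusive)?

20

k = 387
First selection ≥ 15163: 322 + ⌈(15163−322)/387⌉·387 = 322 + 39×387 = 15415
Last selection ≤ 23017: 322 + ⌊(23017−322)/387⌋·387 = 322 + 58×387 = 22768
Count = 58 − 39 + 1 = 20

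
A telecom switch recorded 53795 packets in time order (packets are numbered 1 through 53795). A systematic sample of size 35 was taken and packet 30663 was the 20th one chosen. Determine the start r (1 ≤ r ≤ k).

k = 53795/35 = 1537
r = 30663 − (20−1)×1537 = 30663 − 29203 = 1460

1460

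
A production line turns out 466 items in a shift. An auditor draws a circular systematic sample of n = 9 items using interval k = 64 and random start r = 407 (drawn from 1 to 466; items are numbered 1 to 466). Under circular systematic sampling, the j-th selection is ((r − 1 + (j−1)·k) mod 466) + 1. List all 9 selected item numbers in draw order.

Selection 1: 407
Selection 2: 407 + 64 = 471 → 471 − 466 = 5
Selection 3: 5 + 64 = 69
Selection 4: 69 + 64 = 133
Selection 5: 133 + 64 = 197
Selection 6: 197 + 64 = 261
Selection 7: 261 + 64 = 325
Selection 8: 325 + 64 = 389
Selection 9: 389 + 64 = 453

407, 5, 69, 133, 197, 261, 325, 389, 453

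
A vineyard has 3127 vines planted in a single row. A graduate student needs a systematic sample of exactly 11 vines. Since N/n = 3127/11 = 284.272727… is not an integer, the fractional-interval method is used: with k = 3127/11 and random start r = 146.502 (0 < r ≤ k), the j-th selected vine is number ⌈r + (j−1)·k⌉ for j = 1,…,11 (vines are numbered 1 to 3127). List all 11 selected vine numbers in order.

j=1: r + 0k = 146.502 → ⌈·⌉ = 147
j=2: r + 1k = 430.774727… → ⌈·⌉ = 431
j=3: r + 2k = 715.047454… → ⌈·⌉ = 716
j=4: r + 3k = 999.320181… → ⌈·⌉ = 1000
j=5: r + 4k = 1283.592909… → ⌈·⌉ = 1284
j=6: r + 5k = 1567.865636… → ⌈·⌉ = 1568
j=7: r + 6k = 1852.138363… → ⌈·⌉ = 1853
j=8: r + 7k = 2136.411090… → ⌈·⌉ = 2137
j=9: r + 8k = 2420.683818… → ⌈·⌉ = 2421
j=10: r + 9k = 2704.956545… → ⌈·⌉ = 2705
j=11: r + 10k = 2989.229272… → ⌈·⌉ = 2990

147, 431, 716, 1000, 1284, 1568, 1853, 2137, 2421, 2705, 2990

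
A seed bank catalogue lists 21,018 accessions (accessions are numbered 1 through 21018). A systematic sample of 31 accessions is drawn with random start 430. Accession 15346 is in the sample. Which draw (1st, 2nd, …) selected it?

23

k = 21018/31 = 678
position = (15346 − 430)/678 + 1 = 14916/678 + 1 = 22 + 1 = 23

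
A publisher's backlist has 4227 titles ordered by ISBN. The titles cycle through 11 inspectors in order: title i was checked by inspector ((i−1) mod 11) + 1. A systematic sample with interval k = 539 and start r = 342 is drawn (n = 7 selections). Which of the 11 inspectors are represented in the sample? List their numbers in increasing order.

1

Consecutive selections differ by k = 539, so their inspector numbers differ by 539 mod 11 = 0.
gcd(539, 11) = 11, so the sample visits 11/11 = 1 distinct residues mod 11.
Start 342 is inspector 1; the inspectors hit are 1.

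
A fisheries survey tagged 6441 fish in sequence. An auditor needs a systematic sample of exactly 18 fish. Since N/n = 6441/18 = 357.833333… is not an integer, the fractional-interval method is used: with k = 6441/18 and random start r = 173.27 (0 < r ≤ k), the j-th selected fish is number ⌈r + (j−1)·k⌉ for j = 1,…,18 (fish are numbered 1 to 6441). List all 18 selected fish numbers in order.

174, 532, 889, 1247, 1605, 1963, 2321, 2679, 3036, 3394, 3752, 4110, 4468, 4826, 5183, 5541, 5899, 6257

j=1: r + 0k = 173.27 → ⌈·⌉ = 174
j=2: r + 1k = 531.103333… → ⌈·⌉ = 532
j=3: r + 2k = 888.936666… → ⌈·⌉ = 889
j=4: r + 3k = 1246.77 → ⌈·⌉ = 1247
j=5: r + 4k = 1604.603333… → ⌈·⌉ = 1605
j=6: r + 5k = 1962.436666… → ⌈·⌉ = 1963
j=7: r + 6k = 2320.27 → ⌈·⌉ = 2321
j=8: r + 7k = 2678.103333… → ⌈·⌉ = 2679
j=9: r + 8k = 3035.936666… → ⌈·⌉ = 3036
j=10: r + 9k = 3393.77 → ⌈·⌉ = 3394
j=11: r + 10k = 3751.603333… → ⌈·⌉ = 3752
j=12: r + 11k = 4109.436666… → ⌈·⌉ = 4110
j=13: r + 12k = 4467.27 → ⌈·⌉ = 4468
j=14: r + 13k = 4825.103333… → ⌈·⌉ = 4826
j=15: r + 14k = 5182.936666… → ⌈·⌉ = 5183
j=16: r + 15k = 5540.77 → ⌈·⌉ = 5541
j=17: r + 16k = 5898.603333… → ⌈·⌉ = 5899
j=18: r + 17k = 6256.436666… → ⌈·⌉ = 6257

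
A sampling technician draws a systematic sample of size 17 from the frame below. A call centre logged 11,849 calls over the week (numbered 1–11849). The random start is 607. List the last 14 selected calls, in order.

k = N/n = 11849/17 = 697
4th selection = 607 + 3×697 = 2698
5th: 2698 + 697 = 3395
6th: 3395 + 697 = 4092
7th: 4092 + 697 = 4789
8th: 4789 + 697 = 5486
9th: 5486 + 697 = 6183
10th: 6183 + 697 = 6880
11th: 6880 + 697 = 7577
12th: 7577 + 697 = 8274
13th: 8274 + 697 = 8971
14th: 8971 + 697 = 9668
15th: 9668 + 697 = 10365
16th: 10365 + 697 = 11062
17th: 11062 + 697 = 11759

2698, 3395, 4092, 4789, 5486, 6183, 6880, 7577, 8274, 8971, 9668, 10365, 11062, 11759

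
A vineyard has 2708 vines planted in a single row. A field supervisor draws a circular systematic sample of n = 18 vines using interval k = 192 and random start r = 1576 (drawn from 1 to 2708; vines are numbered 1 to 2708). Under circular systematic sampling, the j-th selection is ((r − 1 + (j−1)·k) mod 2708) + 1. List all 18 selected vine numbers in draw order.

1576, 1768, 1960, 2152, 2344, 2536, 20, 212, 404, 596, 788, 980, 1172, 1364, 1556, 1748, 1940, 2132

Selection 1: 1576
Selection 2: 1576 + 192 = 1768
Selection 3: 1768 + 192 = 1960
Selection 4: 1960 + 192 = 2152
Selection 5: 2152 + 192 = 2344
Selection 6: 2344 + 192 = 2536
Selection 7: 2536 + 192 = 2728 → 2728 − 2708 = 20
Selection 8: 20 + 192 = 212
Selection 9: 212 + 192 = 404
Selection 10: 404 + 192 = 596
Selection 11: 596 + 192 = 788
Selection 12: 788 + 192 = 980
Selection 13: 980 + 192 = 1172
Selection 14: 1172 + 192 = 1364
Selection 15: 1364 + 192 = 1556
Selection 16: 1556 + 192 = 1748
Selection 17: 1748 + 192 = 1940
Selection 18: 1940 + 192 = 2132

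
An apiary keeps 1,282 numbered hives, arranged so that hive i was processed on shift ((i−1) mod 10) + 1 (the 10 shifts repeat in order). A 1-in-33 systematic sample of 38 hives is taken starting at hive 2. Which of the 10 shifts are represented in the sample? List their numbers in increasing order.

1, 2, 3, 4, 5, 6, 7, 8, 9, 10

Consecutive selections differ by k = 33, so their shift numbers differ by 33 mod 10 = 3.
gcd(33, 10) = 1, so the sample visits 10/1 = 10 distinct residues mod 10.
Start 2 is shift 2; the shifts hit are 1, 2, 3, 4, 5, 6, 7, 8, 9, 10.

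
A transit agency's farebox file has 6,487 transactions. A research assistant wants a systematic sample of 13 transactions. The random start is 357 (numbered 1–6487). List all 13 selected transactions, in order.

357, 856, 1355, 1854, 2353, 2852, 3351, 3850, 4349, 4848, 5347, 5846, 6345

k = N/n = 6487/13 = 499
transaction 1: 357
transaction 2: 357 + 499 = 856
transaction 3: 856 + 499 = 1355
transaction 4: 1355 + 499 = 1854
transaction 5: 1854 + 499 = 2353
transaction 6: 2353 + 499 = 2852
transaction 7: 2852 + 499 = 3351
transaction 8: 3351 + 499 = 3850
transaction 9: 3850 + 499 = 4349
transaction 10: 4349 + 499 = 4848
transaction 11: 4848 + 499 = 5347
transaction 12: 5347 + 499 = 5846
transaction 13: 5846 + 499 = 6345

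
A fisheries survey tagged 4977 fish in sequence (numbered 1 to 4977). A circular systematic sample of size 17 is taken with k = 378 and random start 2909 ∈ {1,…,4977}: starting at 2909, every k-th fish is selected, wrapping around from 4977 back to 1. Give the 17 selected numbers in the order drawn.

Selection 1: 2909
Selection 2: 2909 + 378 = 3287
Selection 3: 3287 + 378 = 3665
Selection 4: 3665 + 378 = 4043
Selection 5: 4043 + 378 = 4421
Selection 6: 4421 + 378 = 4799
Selection 7: 4799 + 378 = 5177 → 5177 − 4977 = 200
Selection 8: 200 + 378 = 578
Selection 9: 578 + 378 = 956
Selection 10: 956 + 378 = 1334
Selection 11: 1334 + 378 = 1712
Selection 12: 1712 + 378 = 2090
Selection 13: 2090 + 378 = 2468
Selection 14: 2468 + 378 = 2846
Selection 15: 2846 + 378 = 3224
Selection 16: 3224 + 378 = 3602
Selection 17: 3602 + 378 = 3980

2909, 3287, 3665, 4043, 4421, 4799, 200, 578, 956, 1334, 1712, 2090, 2468, 2846, 3224, 3602, 3980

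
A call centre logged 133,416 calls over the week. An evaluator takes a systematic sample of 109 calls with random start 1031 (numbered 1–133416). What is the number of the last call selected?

k = 133416/109 = 1224
109th selection = r + (109−1)·k = 1031 + 108×1224 = 1031 + 132192 = 133223

133223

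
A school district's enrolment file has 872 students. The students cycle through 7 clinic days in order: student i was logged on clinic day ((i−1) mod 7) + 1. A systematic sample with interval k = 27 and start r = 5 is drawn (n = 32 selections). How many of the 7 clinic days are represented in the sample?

7

Consecutive selections differ by k = 27, so their clinic day numbers differ by 27 mod 7 = 6.
gcd(27, 7) = 1, so the sample visits 7/1 = 7 distinct residues mod 7.
Start 5 is clinic day 5; the clinic days hit are 1, 2, 3, 4, 5, 6, 7.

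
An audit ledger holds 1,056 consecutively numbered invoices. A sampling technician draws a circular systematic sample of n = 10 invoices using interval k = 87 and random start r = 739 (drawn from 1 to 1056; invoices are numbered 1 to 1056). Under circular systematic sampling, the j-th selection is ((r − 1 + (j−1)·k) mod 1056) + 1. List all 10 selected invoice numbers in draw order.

Selection 1: 739
Selection 2: 739 + 87 = 826
Selection 3: 826 + 87 = 913
Selection 4: 913 + 87 = 1000
Selection 5: 1000 + 87 = 1087 → 1087 − 1056 = 31
Selection 6: 31 + 87 = 118
Selection 7: 118 + 87 = 205
Selection 8: 205 + 87 = 292
Selection 9: 292 + 87 = 379
Selection 10: 379 + 87 = 466

739, 826, 913, 1000, 31, 118, 205, 292, 379, 466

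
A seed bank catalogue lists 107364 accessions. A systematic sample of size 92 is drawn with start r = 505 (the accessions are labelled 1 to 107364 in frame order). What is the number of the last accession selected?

k = 107364/92 = 1167
92nd selection = r + (92−1)·k = 505 + 91×1167 = 505 + 106197 = 106702

106702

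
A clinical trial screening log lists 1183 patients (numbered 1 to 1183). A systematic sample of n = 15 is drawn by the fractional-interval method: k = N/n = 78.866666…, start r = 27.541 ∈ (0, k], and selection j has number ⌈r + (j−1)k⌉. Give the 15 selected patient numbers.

j=1: r + 0k = 27.541 → ⌈·⌉ = 28
j=2: r + 1k = 106.407666… → ⌈·⌉ = 107
j=3: r + 2k = 185.274333… → ⌈·⌉ = 186
j=4: r + 3k = 264.141 → ⌈·⌉ = 265
j=5: r + 4k = 343.007666… → ⌈·⌉ = 344
j=6: r + 5k = 421.874333… → ⌈·⌉ = 422
j=7: r + 6k = 500.741 → ⌈·⌉ = 501
j=8: r + 7k = 579.607666… → ⌈·⌉ = 580
j=9: r + 8k = 658.474333… → ⌈·⌉ = 659
j=10: r + 9k = 737.341 → ⌈·⌉ = 738
j=11: r + 10k = 816.207666… → ⌈·⌉ = 817
j=12: r + 11k = 895.074333… → ⌈·⌉ = 896
j=13: r + 12k = 973.941 → ⌈·⌉ = 974
j=14: r + 13k = 1052.807666… → ⌈·⌉ = 1053
j=15: r + 14k = 1131.674333… → ⌈·⌉ = 1132

28, 107, 186, 265, 344, 422, 501, 580, 659, 738, 817, 896, 974, 1053, 1132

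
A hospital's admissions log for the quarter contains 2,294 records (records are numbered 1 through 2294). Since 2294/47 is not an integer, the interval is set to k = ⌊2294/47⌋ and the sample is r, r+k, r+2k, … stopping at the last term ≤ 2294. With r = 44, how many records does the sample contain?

47

k = ⌊2294/47⌋ = 48
Achieved size = ⌊(2294 − 44)/48⌋ + 1 = ⌊2250/48⌋ + 1 = 46 + 1 = 47
(last selection: 44 + 46×48 = 2252 ≤ 2294; next would be 2300 > 2294)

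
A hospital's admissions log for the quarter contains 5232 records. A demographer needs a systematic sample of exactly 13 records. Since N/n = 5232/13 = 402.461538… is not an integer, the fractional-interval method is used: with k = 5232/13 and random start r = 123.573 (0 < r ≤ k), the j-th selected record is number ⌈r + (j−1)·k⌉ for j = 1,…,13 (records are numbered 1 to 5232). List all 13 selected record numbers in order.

j=1: r + 0k = 123.573 → ⌈·⌉ = 124
j=2: r + 1k = 526.034538… → ⌈·⌉ = 527
j=3: r + 2k = 928.496076… → ⌈·⌉ = 929
j=4: r + 3k = 1330.957615… → ⌈·⌉ = 1331
j=5: r + 4k = 1733.419153… → ⌈·⌉ = 1734
j=6: r + 5k = 2135.880692… → ⌈·⌉ = 2136
j=7: r + 6k = 2538.342230… → ⌈·⌉ = 2539
j=8: r + 7k = 2940.803769… → ⌈·⌉ = 2941
j=9: r + 8k = 3343.265307… → ⌈·⌉ = 3344
j=10: r + 9k = 3745.726846… → ⌈·⌉ = 3746
j=11: r + 10k = 4148.188384… → ⌈·⌉ = 4149
j=12: r + 11k = 4550.649923… → ⌈·⌉ = 4551
j=13: r + 12k = 4953.111461… → ⌈·⌉ = 4954

124, 527, 929, 1331, 1734, 2136, 2539, 2941, 3344, 3746, 4149, 4551, 4954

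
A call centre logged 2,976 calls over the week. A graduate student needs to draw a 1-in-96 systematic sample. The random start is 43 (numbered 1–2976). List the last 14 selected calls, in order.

1675, 1771, 1867, 1963, 2059, 2155, 2251, 2347, 2443, 2539, 2635, 2731, 2827, 2923

18th selection = 43 + 17×96 = 1675
19th: 1675 + 96 = 1771
20th: 1771 + 96 = 1867
21st: 1867 + 96 = 1963
22nd: 1963 + 96 = 2059
23rd: 2059 + 96 = 2155
24th: 2155 + 96 = 2251
25th: 2251 + 96 = 2347
26th: 2347 + 96 = 2443
27th: 2443 + 96 = 2539
28th: 2539 + 96 = 2635
29th: 2635 + 96 = 2731
30th: 2731 + 96 = 2827
31st: 2827 + 96 = 2923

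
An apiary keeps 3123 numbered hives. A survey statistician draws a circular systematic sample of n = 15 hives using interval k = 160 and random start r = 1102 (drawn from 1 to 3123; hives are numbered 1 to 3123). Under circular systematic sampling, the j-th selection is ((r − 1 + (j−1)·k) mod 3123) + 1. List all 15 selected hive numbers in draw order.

1102, 1262, 1422, 1582, 1742, 1902, 2062, 2222, 2382, 2542, 2702, 2862, 3022, 59, 219

Selection 1: 1102
Selection 2: 1102 + 160 = 1262
Selection 3: 1262 + 160 = 1422
Selection 4: 1422 + 160 = 1582
Selection 5: 1582 + 160 = 1742
Selection 6: 1742 + 160 = 1902
Selection 7: 1902 + 160 = 2062
Selection 8: 2062 + 160 = 2222
Selection 9: 2222 + 160 = 2382
Selection 10: 2382 + 160 = 2542
Selection 11: 2542 + 160 = 2702
Selection 12: 2702 + 160 = 2862
Selection 13: 2862 + 160 = 3022
Selection 14: 3022 + 160 = 3182 → 3182 − 3123 = 59
Selection 15: 59 + 160 = 219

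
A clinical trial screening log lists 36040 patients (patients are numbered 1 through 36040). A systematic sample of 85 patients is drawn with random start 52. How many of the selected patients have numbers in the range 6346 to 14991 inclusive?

k = 36040/85 = 424
First selection ≥ 6346: 52 + ⌈(6346−52)/424⌉·424 = 52 + 15×424 = 6412
Last selection ≤ 14991: 52 + ⌊(14991−52)/424⌋·424 = 52 + 35×424 = 14892
Count = 35 − 15 + 1 = 21

21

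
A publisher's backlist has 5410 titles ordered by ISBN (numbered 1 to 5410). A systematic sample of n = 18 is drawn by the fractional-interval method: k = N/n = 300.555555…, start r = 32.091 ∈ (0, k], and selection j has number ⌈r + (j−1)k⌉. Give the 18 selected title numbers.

j=1: r + 0k = 32.091 → ⌈·⌉ = 33
j=2: r + 1k = 332.646555… → ⌈·⌉ = 333
j=3: r + 2k = 633.202111… → ⌈·⌉ = 634
j=4: r + 3k = 933.757666… → ⌈·⌉ = 934
j=5: r + 4k = 1234.313222… → ⌈·⌉ = 1235
j=6: r + 5k = 1534.868777… → ⌈·⌉ = 1535
j=7: r + 6k = 1835.424333… → ⌈·⌉ = 1836
j=8: r + 7k = 2135.979888… → ⌈·⌉ = 2136
j=9: r + 8k = 2436.535444… → ⌈·⌉ = 2437
j=10: r + 9k = 2737.091 → ⌈·⌉ = 2738
j=11: r + 10k = 3037.646555… → ⌈·⌉ = 3038
j=12: r + 11k = 3338.202111… → ⌈·⌉ = 3339
j=13: r + 12k = 3638.757666… → ⌈·⌉ = 3639
j=14: r + 13k = 3939.313222… → ⌈·⌉ = 3940
j=15: r + 14k = 4239.868777… → ⌈·⌉ = 4240
j=16: r + 15k = 4540.424333… → ⌈·⌉ = 4541
j=17: r + 16k = 4840.979888… → ⌈·⌉ = 4841
j=18: r + 17k = 5141.535444… → ⌈·⌉ = 5142

33, 333, 634, 934, 1235, 1535, 1836, 2136, 2437, 2738, 3038, 3339, 3639, 3940, 4240, 4541, 4841, 5142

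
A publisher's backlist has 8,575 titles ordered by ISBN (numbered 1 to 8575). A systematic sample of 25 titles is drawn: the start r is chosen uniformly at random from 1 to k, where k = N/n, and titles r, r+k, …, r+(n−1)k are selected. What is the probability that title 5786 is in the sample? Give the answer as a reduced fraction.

1/343

k = 8575/25 = 343.
Title 5786 is selected iff r ≡ 5786 (mod 343); exactly one such r in {1,…,343}.
Inclusion probability = 1/343.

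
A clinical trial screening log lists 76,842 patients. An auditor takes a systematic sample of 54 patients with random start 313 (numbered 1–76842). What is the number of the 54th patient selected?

75732

k = 76842/54 = 1423
54th selection = r + (54−1)·k = 313 + 53×1423 = 313 + 75419 = 75732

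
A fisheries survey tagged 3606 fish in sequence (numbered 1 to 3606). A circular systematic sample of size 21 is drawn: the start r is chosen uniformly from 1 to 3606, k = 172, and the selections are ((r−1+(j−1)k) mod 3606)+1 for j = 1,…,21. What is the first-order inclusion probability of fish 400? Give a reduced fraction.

For each position j, as r ranges over 1…3606 the j-th selection hits every fish exactly once, so fish 400 is selected for exactly 21 of the 3606 starts.
Inclusion probability = 21/3606 = 7/1202.

7/1202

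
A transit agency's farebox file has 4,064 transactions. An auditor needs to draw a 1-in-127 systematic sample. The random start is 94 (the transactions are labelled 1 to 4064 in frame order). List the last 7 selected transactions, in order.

26th selection = 94 + 25×127 = 3269
27th: 3269 + 127 = 3396
28th: 3396 + 127 = 3523
29th: 3523 + 127 = 3650
30th: 3650 + 127 = 3777
31st: 3777 + 127 = 3904
32nd: 3904 + 127 = 4031

3269, 3396, 3523, 3650, 3777, 3904, 4031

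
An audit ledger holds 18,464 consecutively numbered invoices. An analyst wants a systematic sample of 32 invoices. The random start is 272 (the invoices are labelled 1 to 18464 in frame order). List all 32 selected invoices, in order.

k = N/n = 18464/32 = 577
invoice 1: 272
invoice 2: 272 + 577 = 849
invoice 3: 849 + 577 = 1426
invoice 4: 1426 + 577 = 2003
invoice 5: 2003 + 577 = 2580
invoice 6: 2580 + 577 = 3157
invoice 7: 3157 + 577 = 3734
invoice 8: 3734 + 577 = 4311
invoice 9: 4311 + 577 = 4888
invoice 10: 4888 + 577 = 5465
invoice 11: 5465 + 577 = 6042
invoice 12: 6042 + 577 = 6619
invoice 13: 6619 + 577 = 7196
invoice 14: 7196 + 577 = 7773
invoice 15: 7773 + 577 = 8350
invoice 16: 8350 + 577 = 8927
invoice 17: 8927 + 577 = 9504
invoice 18: 9504 + 577 = 10081
invoice 19: 10081 + 577 = 10658
invoice 20: 10658 + 577 = 11235
invoice 21: 11235 + 577 = 11812
invoice 22: 11812 + 577 = 12389
invoice 23: 12389 + 577 = 12966
invoice 24: 12966 + 577 = 13543
invoice 25: 13543 + 577 = 14120
invoice 26: 14120 + 577 = 14697
invoice 27: 14697 + 577 = 15274
invoice 28: 15274 + 577 = 15851
invoice 29: 15851 + 577 = 16428
invoice 30: 16428 + 577 = 17005
invoice 31: 17005 + 577 = 17582
invoice 32: 17582 + 577 = 18159

272, 849, 1426, 2003, 2580, 3157, 3734, 4311, 4888, 5465, 6042, 6619, 7196, 7773, 8350, 8927, 9504, 10081, 10658, 11235, 11812, 12389, 12966, 13543, 14120, 14697, 15274, 15851, 16428, 17005, 17582, 18159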